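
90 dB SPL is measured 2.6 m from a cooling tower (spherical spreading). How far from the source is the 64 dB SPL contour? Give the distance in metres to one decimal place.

The 26.0 dB drop corresponds to a distance ratio of 10^(26.0/20) for a point source.
r₂ = 2.6·10^((90−64)/20) = 2.6·10^(26.0/20) = 51.88 m.

51.9 m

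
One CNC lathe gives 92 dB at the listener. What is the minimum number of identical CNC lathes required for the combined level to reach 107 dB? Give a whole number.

Need L₁ + 10·log₁₀ N ≥ 107, i.e. log₁₀ N ≥ 1.50.
N ≥ 10^(15.0/10) = 31.623, so N = 32.

32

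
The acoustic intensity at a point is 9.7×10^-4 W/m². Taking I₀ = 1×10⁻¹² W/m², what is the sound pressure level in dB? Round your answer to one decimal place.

L = 10·log₁₀(I/I₀) = 10·log₁₀(9.7×10^-4/10⁻¹²) = 10·log₁₀(9.7×10^8).
L = 10·(0.9868 + 8) = 89.87 dB.

89.9 dB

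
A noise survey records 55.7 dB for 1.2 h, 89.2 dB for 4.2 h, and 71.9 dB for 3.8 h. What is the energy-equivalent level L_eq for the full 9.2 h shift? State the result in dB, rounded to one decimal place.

L_eq = 10·log₁₀[(1/T)·Σ tᵢ·10^(Lᵢ/10)] with T = 9.2 h.
Σ tᵢ·10^(Lᵢ/10) = 1.2·10^(55.7/10) + 4.2·10^(89.2/10) + 3.8·10^(71.9/10) = 3.553e+09.
L_eq = 10·log₁₀(3.553e+09/9.2) = 85.87 dB.

85.9 dB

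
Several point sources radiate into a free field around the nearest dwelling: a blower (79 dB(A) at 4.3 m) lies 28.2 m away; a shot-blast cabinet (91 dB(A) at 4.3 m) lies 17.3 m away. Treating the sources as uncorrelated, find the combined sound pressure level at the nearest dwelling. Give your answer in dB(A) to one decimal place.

First find each source's level at the receiver (point-source: −20·log₁₀(r/r_ref)), then combine on an intensity basis.
blower: 79 − 20·log₁₀(28.2/4.3) = 79 − 16.34 = 62.66 dB(A).
shot-blast cabinet: 91 − 20·log₁₀(17.3/4.3) = 91 − 12.09 = 78.91 dB(A).
Σ 10^(L/10) = 7.962e+07 → L_total = 10·log₁₀(7.962e+07) = 79.01 dB(A).

79.0 dB(A)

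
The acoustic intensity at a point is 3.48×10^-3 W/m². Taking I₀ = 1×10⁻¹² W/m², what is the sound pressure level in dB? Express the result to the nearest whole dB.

L = 10·log₁₀(I/I₀) = 10·log₁₀(3.48×10^-3/10⁻¹²) = 10·log₁₀(3.48×10^9).
L = 10·(0.5416 + 9) = 95.42 dB.

95 dB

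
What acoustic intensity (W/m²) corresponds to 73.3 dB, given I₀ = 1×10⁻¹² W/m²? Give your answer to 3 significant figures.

I = I₀·10^(L/10) = 10⁻¹² × 10^(73.3/10) = 10^(-4.670).

2.14e-05 W/m²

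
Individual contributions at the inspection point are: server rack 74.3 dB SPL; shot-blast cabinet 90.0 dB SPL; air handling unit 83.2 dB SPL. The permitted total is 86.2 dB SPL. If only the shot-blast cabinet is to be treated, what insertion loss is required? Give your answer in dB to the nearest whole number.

Everything except the shot-blast cabinet sums to 10^(74.3/10) + 10^(83.2/10) = 2.358e+08 in linear terms, 83.73 dB SPL.
The limit corresponds to 10^(86.2/10) = 4.169e+08; subtracting the fixed part leaves 1.810e+08 for the shot-blast cabinet, i.e. 82.58 dB SPL.
Required insertion loss = 90.0 − 82.58 = 7.42 dB.

7 dB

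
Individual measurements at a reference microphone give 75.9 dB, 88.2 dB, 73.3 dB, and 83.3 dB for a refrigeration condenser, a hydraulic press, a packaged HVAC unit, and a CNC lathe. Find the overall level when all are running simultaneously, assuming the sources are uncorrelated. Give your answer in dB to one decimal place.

Incoherent sources combine by intensity addition: L_total = 10·log₁₀(Σ 10^(L_i/10)).
Σ 10^(L/10) = 10^(75.9/10) + 10^(88.2/10) + 10^(73.3/10) + 10^(83.3/10) = 9.348e+08.
L_total = 10·log₁₀(9.348e+08) = 89.71 dB.

89.7 dB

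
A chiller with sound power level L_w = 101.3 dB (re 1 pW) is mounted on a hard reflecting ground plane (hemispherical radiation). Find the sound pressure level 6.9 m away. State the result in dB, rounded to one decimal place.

The power spreads over a hemisphere of area 2π·r², so L_p = L_w − 10·log₁₀(2π·r²).
2π·r² = 299.1 m², 10·log₁₀ of that is 24.759 dB.
L_p = 101.3 − 24.759 = 76.54 dB.

76.5 dB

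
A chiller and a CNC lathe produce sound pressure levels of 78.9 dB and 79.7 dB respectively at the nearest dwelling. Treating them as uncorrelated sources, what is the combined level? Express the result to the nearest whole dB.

82 dB

Incoherent sources combine by intensity addition: L_total = 10·log₁₀(Σ 10^(L_i/10)).
Σ 10^(L/10) = 10^(78.9/10) + 10^(79.7/10) = 1.710e+08.
L_total = 10·log₁₀(1.710e+08) = 82.33 dB.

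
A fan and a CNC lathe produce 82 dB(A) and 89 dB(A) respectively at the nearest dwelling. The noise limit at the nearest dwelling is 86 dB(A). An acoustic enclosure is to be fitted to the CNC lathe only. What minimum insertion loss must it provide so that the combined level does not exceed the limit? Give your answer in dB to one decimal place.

Fixed contribution from the other source: Σ 10^(L/10) = 10^(82/10) = 1.585e+08 (82.00 dB(A)).
To meet 86 dB(A) overall, the treated CNC lathe may contribute at most 10^(86/10) − 1.585e+08 = 2.396e+08, i.e. 83.80 dB(A).
So the CNC lathe must be reduced from 89 to 83.80 dB(A): IL = 5.20 dB.

5.2 dB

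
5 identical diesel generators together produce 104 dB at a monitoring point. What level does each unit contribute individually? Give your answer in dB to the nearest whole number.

97 dB

For N identical incoherent sources L_total = L₁ + 10·log₁₀ N, so L₁ = 104 − 10·log₁₀(5) = 104 − 6.990.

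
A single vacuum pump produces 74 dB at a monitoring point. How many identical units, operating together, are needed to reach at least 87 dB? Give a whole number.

20

Need L₁ + 10·log₁₀ N ≥ 87, i.e. log₁₀ N ≥ 1.30.
N ≥ 10^(13.0/10) = 19.953, so N = 20.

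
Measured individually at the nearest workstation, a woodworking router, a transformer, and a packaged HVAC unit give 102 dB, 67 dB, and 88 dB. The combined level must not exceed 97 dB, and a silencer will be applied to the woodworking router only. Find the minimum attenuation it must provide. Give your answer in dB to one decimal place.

5.6 dB

The untreated sources together contribute 10^(67/10) + 10^(88/10) = 6.360e+08, i.e. 88.03 dB.
To meet 97 dB overall, the treated woodworking router may contribute at most 10^(97/10) − 6.360e+08 = 4.376e+09, i.e. 96.41 dB.
So the woodworking router must be reduced from 102 to 96.41 dB: IL = 5.59 dB.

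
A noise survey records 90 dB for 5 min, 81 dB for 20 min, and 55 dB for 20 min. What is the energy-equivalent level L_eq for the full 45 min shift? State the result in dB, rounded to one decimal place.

The energy average is taken in the linear domain: L_eq = 10·log₁₀[(Σ tᵢ·10^(Lᵢ/10))/T], T = 45 min.
Σ tᵢ·10^(Lᵢ/10) = 5·10^(90/10) + 20·10^(81/10) + 20·10^(55/10) = 7.524e+09.
L_eq = 10·log₁₀(7.524e+09/45) = 82.23 dB.

82.2 dB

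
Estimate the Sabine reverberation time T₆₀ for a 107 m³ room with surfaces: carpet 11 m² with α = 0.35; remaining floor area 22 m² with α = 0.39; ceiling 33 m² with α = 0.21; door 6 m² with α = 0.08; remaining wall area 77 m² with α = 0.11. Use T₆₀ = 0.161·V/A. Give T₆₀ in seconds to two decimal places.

Total absorption A = 11·0.35 + 22·0.39 + 33·0.21 + 6·0.08 + 77·0.11 = 28.31 m² sabins.
T₆₀ = 0.161·V/A = 0.161·107/28.31 = 0.609 s.

0.61 s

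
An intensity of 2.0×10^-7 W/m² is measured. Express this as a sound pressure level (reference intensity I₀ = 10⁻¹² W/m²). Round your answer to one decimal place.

53.0 dB

L = 10·log₁₀(I/I₀) = 10·log₁₀(2.0×10^-7/10⁻¹²) = 10·log₁₀(2.0×10^5).
L = 10·(0.3010 + 5) = 53.01 dB.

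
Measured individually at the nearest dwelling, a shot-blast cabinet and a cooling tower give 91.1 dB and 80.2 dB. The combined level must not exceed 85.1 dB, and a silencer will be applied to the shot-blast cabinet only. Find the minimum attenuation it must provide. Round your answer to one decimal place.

Everything except the shot-blast cabinet sums to 10^(80.2/10) = 1.047e+08 in linear terms, 80.20 dB.
The limit corresponds to 10^(85.1/10) = 3.236e+08; subtracting the fixed part leaves 2.189e+08 for the shot-blast cabinet, i.e. 83.40 dB.
Required insertion loss = 91.1 − 83.40 = 7.70 dB.

7.7 dB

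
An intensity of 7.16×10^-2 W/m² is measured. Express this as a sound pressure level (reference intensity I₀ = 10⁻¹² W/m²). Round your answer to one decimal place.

108.5 dB

I/I₀ = 7.16×10^-2/10⁻¹² = 7.16×10^10, and L = 10·log₁₀(I/I₀).
L = 10·(0.8549 + 10) = 108.55 dB.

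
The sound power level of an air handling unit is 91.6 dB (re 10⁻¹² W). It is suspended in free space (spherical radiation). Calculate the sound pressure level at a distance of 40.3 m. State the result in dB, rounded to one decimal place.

48.5 dB

Free-field spherical radiation: L_p = L_w − 10·log₁₀(4π·r²), r = 40.3 m.
4π·r² = 2.041e+04 m², 10·log₁₀ of that is 43.098 dB.
L_p = 91.6 − 43.098 = 48.50 dB.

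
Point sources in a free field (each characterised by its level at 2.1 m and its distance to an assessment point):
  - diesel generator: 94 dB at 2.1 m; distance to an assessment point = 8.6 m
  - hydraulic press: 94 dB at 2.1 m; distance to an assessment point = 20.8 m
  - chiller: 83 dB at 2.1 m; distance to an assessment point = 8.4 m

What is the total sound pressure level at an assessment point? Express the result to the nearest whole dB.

83 dB

First find each source's level at the receiver (point-source: −20·log₁₀(r/r_ref)), then combine on an intensity basis.
diesel generator: 94 − 20·log₁₀(8.6/2.1) = 94 − 12.25 = 81.75 dB.
hydraulic press: 94 − 20·log₁₀(20.8/2.1) = 94 − 19.92 = 74.08 dB.
chiller: 83 − 20·log₁₀(8.4/2.1) = 83 − 12.04 = 70.96 dB.
Σ 10^(L/10) = 1.879e+08 → L_total = 10·log₁₀(1.879e+08) = 82.74 dB.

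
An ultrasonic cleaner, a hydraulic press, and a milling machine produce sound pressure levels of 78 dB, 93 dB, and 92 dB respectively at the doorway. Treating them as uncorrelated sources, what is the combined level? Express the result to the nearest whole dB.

Incoherent sources combine by intensity addition: L_total = 10·log₁₀(Σ 10^(L_i/10)).
Σ 10^(L/10) = 10^(78/10) + 10^(93/10) + 10^(92/10) = 3.643e+09.
L_total = 10·log₁₀(3.643e+09) = 95.61 dB.

96 dB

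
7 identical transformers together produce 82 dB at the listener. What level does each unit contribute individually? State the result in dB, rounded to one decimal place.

73.5 dB

7 equal contributions raise the level by 10·log₁₀ 7 = 8.451 dB, so each unit alone gives 82 − 8.451.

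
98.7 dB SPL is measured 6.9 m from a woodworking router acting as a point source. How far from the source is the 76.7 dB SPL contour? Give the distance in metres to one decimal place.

86.9 m

For a point source L₁ − L₂ = 20·log₁₀(r₂/r₁), so r₂ = r₁·10^((L₁−L₂)/20).
r₂ = 6.9·10^((98.7−76.7)/20) = 6.9·10^(22.0/20) = 86.87 m.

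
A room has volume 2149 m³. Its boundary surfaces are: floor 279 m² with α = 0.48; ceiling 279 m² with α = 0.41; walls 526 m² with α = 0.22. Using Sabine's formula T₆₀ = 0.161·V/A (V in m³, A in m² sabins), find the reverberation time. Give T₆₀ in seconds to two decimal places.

0.95 s

Summing Sᵢαᵢ: 279·0.48 + 279·0.41 + 526·0.22 = 364.03 m².
T₆₀ = 0.161 × 2149 / 364.03 = 0.950 s.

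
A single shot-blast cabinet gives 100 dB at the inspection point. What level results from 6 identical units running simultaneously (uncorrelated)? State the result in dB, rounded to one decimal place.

107.8 dB

L_total = L₁ + 10·log₁₀ N for N identical incoherent sources.
L_total = 100 + 10·log₁₀(6) = 100 + 7.782 = 107.78 dB.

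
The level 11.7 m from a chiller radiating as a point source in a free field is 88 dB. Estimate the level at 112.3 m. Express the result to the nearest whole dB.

68 dB

Point-source attenuation: ΔL = 20·log₁₀(r₂/r₁) = 20·log₁₀(112.3/11.7) = 19.644 dB.
L₂ = 88 − 20·log₁₀(112.3/11.7) = 88 − 19.644 = 68.36 dB.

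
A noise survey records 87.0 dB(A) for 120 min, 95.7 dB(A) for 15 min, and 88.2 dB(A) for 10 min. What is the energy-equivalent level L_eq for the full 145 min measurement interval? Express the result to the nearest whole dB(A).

Weight each interval's intensity by its duration and average over T = 145 min:
Σ tᵢ·10^(Lᵢ/10) = 120·10^(87.0/10) + 15·10^(95.7/10) + 10·10^(88.2/10) = 1.225e+11.
L_eq = 10·log₁₀(1.225e+11/145) = 89.27 dB(A).

89 dB(A)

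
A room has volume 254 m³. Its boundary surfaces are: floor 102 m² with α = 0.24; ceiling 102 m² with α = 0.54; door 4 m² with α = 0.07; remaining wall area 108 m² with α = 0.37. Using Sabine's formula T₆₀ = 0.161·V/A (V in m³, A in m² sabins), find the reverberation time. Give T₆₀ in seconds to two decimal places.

0.34 s

Summing Sᵢαᵢ: 102·0.24 + 102·0.54 + 4·0.07 + 108·0.37 = 119.80 m².
T₆₀ = 0.161 × 254 / 119.80 = 0.341 s.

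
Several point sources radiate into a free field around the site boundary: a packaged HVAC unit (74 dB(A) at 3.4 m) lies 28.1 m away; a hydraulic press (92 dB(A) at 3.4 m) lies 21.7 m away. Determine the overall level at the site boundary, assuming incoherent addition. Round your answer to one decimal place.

75.9 dB(A)

Propagate each source to the receiver with L = L_ref − 20·log₁₀(r/r_ref), then add intensities.
packaged HVAC unit: 74 − 20·log₁₀(28.1/3.4) = 74 − 18.34 = 55.66 dB(A).
hydraulic press: 92 − 20·log₁₀(21.7/3.4) = 92 − 16.10 = 75.90 dB(A).
Σ 10^(L/10) = 3.928e+07 → L_total = 10·log₁₀(3.928e+07) = 75.94 dB(A).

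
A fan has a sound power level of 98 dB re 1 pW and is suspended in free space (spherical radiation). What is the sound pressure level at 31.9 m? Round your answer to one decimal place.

The power spreads over a sphere of area 4π·r², so L_p = L_w − 10·log₁₀(4π·r²).
4π·r² = 1.279e+04 m², 10·log₁₀ of that is 41.068 dB.
L_p = 98 − 41.068 = 56.93 dB.

56.9 dB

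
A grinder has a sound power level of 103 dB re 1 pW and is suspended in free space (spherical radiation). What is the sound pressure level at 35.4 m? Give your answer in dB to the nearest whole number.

The power spreads over a sphere of area 4π·r², so L_p = L_w − 10·log₁₀(4π·r²).
4π·r² = 1.575e+04 m², 10·log₁₀ of that is 41.972 dB.
L_p = 103 − 41.972 = 61.03 dB.

61 dB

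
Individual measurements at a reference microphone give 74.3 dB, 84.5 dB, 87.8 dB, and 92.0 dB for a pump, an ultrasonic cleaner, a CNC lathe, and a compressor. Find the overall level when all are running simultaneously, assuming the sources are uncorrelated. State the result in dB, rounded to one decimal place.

For uncorrelated sources the intensities add, so convert each level to linear form, sum, and take 10·log₁₀ of the total.
Σ 10^(L/10) = 10^(74.3/10) + 10^(84.5/10) + 10^(87.8/10) + 10^(92.0/10) = 2.496e+09.
L_total = 10·log₁₀(2.496e+09) = 93.97 dB.

94.0 dB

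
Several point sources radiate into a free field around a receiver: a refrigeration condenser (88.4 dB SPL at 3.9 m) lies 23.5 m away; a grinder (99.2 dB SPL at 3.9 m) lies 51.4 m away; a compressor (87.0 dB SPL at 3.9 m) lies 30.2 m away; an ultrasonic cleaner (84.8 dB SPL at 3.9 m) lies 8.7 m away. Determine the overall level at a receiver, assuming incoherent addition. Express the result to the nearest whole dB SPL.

First find each source's level at the receiver (point-source: −20·log₁₀(r/r_ref)), then combine on an intensity basis.
refrigeration condenser: 88.4 − 20·log₁₀(23.5/3.9) = 88.4 − 15.60 = 72.80 dB SPL.
grinder: 99.2 − 20·log₁₀(51.4/3.9) = 99.2 − 22.40 = 76.80 dB SPL.
compressor: 87.0 − 20·log₁₀(30.2/3.9) = 87.0 − 17.78 = 69.22 dB SPL.
ultrasonic cleaner: 84.8 − 20·log₁₀(8.7/3.9) = 84.8 − 6.97 = 77.83 dB SPL.
Σ 10^(L/10) = 1.360e+08 → L_total = 10·log₁₀(1.360e+08) = 81.33 dB SPL.

81 dB SPL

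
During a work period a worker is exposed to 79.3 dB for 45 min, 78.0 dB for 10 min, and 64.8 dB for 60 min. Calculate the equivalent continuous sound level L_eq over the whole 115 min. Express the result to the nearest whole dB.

Weight each interval's intensity by its duration and average over T = 115 min:
Σ tᵢ·10^(Lᵢ/10) = 45·10^(79.3/10) + 10·10^(78.0/10) + 60·10^(64.8/10) = 4.642e+09.
L_eq = 10·log₁₀(4.642e+09/115) = 76.06 dB.

76 dB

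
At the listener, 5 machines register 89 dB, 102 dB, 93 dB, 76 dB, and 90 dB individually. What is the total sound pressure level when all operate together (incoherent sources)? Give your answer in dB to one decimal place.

102.9 dB

For uncorrelated sources the intensities add, so convert each level to linear form, sum, and take 10·log₁₀ of the total.
Σ 10^(L/10) = 10^(89/10) + 10^(102/10) + 10^(93/10) + 10^(76/10) + 10^(90/10) = 1.968e+10.
L_total = 10·log₁₀(1.968e+10) = 102.94 dB.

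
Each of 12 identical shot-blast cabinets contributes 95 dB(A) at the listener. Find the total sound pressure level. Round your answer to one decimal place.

With 12 equal, uncorrelated contributions the intensity is 12× that of one unit, giving a rise of 10·log₁₀ 12.
L_total = 95 + 10·log₁₀(12) = 95 + 10.792 = 105.79 dB(A).

105.8 dB(A)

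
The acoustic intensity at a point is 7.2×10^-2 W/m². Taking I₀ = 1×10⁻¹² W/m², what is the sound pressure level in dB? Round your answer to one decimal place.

108.6 dB

Dividing by I₀ shifts the exponent by 12: I/I₀ = 7.2×10^10.
L = 10·(0.8573 + 10) = 108.57 dB.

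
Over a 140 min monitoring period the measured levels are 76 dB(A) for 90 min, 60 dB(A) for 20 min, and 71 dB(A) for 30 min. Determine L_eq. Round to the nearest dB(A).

Weight each interval's intensity by its duration and average over T = 140 min:
Σ tᵢ·10^(Lᵢ/10) = 90·10^(76/10) + 20·10^(60/10) + 30·10^(71/10) = 3.981e+09.
L_eq = 10·log₁₀(3.981e+09/140) = 74.54 dB(A).

75 dB(A)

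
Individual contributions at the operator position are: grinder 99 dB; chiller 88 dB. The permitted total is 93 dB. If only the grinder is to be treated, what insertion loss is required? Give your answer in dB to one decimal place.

7.7 dB

Everything except the grinder sums to 10^(88/10) = 6.310e+08 in linear terms, 88.00 dB.
To meet 93 dB overall, the treated grinder may contribute at most 10^(93/10) − 6.310e+08 = 1.364e+09, i.e. 91.35 dB.
Required insertion loss = 99 − 91.35 = 7.65 dB.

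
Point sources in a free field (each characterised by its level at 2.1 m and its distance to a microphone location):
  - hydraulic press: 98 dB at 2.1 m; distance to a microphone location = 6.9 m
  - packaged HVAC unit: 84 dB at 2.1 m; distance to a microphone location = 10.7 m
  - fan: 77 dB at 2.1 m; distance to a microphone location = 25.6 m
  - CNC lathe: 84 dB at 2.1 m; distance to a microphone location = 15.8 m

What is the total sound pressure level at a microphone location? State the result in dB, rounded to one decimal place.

Apply inverse-square spreading to bring every level to the receiver, then sum 10^(L/10).
hydraulic press: 98 − 20·log₁₀(6.9/2.1) = 98 − 10.33 = 87.67 dB.
packaged HVAC unit: 84 − 20·log₁₀(10.7/2.1) = 84 − 14.14 = 69.86 dB.
fan: 77 − 20·log₁₀(25.6/2.1) = 77 − 21.72 = 55.28 dB.
CNC lathe: 84 − 20·log₁₀(15.8/2.1) = 84 − 17.53 = 66.47 dB.
Σ 10^(L/10) = 5.989e+08 → L_total = 10·log₁₀(5.989e+08) = 87.77 dB.

87.8 dB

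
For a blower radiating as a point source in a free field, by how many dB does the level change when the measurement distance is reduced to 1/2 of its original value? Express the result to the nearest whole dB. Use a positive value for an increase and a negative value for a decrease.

A point source loses 6 dB per doubling of distance; generally ΔL = −20·log₁₀(r₂/r₁).
ΔL = −20·log₁₀(0.5) = +6.02 dB.

+6 dB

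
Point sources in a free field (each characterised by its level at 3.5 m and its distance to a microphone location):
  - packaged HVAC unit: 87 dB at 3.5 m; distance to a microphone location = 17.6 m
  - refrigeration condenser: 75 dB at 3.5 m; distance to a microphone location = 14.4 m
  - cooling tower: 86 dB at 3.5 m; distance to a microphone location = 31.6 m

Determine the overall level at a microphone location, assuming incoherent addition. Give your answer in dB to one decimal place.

74.2 dB

Propagate each source to the receiver with L = L_ref − 20·log₁₀(r/r_ref), then add intensities.
packaged HVAC unit: 87 − 20·log₁₀(17.6/3.5) = 87 − 14.03 = 72.97 dB.
refrigeration condenser: 75 − 20·log₁₀(14.4/3.5) = 75 − 12.29 = 62.71 dB.
cooling tower: 86 − 20·log₁₀(31.6/3.5) = 86 − 19.11 = 66.89 dB.
Σ 10^(L/10) = 2.657e+07 → L_total = 10·log₁₀(2.657e+07) = 74.24 dB.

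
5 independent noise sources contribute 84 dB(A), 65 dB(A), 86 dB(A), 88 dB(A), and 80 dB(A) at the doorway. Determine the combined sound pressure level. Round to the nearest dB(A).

91 dB(A)

For uncorrelated sources the intensities add, so convert each level to linear form, sum, and take 10·log₁₀ of the total.
Σ 10^(L/10) = 10^(84/10) + 10^(65/10) + 10^(86/10) + 10^(88/10) + 10^(80/10) = 1.383e+09.
L_total = 10·log₁₀(1.383e+09) = 91.41 dB(A).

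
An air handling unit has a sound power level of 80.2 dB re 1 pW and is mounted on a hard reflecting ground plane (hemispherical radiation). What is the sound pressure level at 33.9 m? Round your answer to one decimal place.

41.6 dB

L_p = L_w − 10·log₁₀(2π·r²) with r = 33.9 m.
2π·r² = 7221 m², 10·log₁₀ of that is 38.586 dB.
L_p = 80.2 − 38.586 = 41.61 dB.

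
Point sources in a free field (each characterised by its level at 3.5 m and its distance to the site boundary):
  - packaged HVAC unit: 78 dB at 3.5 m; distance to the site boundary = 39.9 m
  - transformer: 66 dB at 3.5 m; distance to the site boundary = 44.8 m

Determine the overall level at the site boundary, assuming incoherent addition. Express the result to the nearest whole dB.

57 dB

Apply inverse-square spreading to bring every level to the receiver, then sum 10^(L/10).
packaged HVAC unit: 78 − 20·log₁₀(39.9/3.5) = 78 − 21.14 = 56.86 dB.
transformer: 66 − 20·log₁₀(44.8/3.5) = 66 − 22.14 = 43.86 dB.
Σ 10^(L/10) = 5.098e+05 → L_total = 10·log₁₀(5.098e+05) = 57.07 dB.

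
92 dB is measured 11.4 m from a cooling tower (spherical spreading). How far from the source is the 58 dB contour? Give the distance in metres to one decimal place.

571.4 m

Point-source spreading drops the level by 20·log₁₀(r₂/r₁); inverting, r₂/r₁ = 10^(ΔL/20).
r₂ = 11.4·10^((92−58)/20) = 11.4·10^(34.0/20) = 571.35 m.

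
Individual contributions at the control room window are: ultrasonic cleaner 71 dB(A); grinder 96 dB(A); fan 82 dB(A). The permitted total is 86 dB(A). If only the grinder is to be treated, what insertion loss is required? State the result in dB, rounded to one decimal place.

12.4 dB

The untreated sources together contribute 10^(71/10) + 10^(82/10) = 1.711e+08, i.e. 82.33 dB(A).
The limit corresponds to 10^(86/10) = 3.981e+08; subtracting the fixed part leaves 2.270e+08 for the grinder, i.e. 83.56 dB(A).
So the grinder must be reduced from 96 to 83.56 dB(A): IL = 12.44 dB.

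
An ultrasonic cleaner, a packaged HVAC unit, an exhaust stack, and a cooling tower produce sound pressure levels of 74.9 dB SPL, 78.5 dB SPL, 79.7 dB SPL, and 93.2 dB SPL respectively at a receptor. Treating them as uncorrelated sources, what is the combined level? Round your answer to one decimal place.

For uncorrelated sources the intensities add, so convert each level to linear form, sum, and take 10·log₁₀ of the total.
Σ 10^(L/10) = 10^(74.9/10) + 10^(78.5/10) + 10^(79.7/10) + 10^(93.2/10) = 2.284e+09.
L_total = 10·log₁₀(2.284e+09) = 93.59 dB SPL.

93.6 dB SPL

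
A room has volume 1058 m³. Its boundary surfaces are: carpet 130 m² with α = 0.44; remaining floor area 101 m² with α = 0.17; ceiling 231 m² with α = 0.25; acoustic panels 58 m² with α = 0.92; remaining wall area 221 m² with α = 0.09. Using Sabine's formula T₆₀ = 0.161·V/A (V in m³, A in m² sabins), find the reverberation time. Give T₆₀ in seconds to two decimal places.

0.83 s

A = Σ Sᵢαᵢ = 130·0.44 + 101·0.17 + 231·0.25 + 58·0.92 + 221·0.09 = 205.37 m².
T₆₀ = 0.161·V/A = 0.161·1058/205.37 = 0.829 s.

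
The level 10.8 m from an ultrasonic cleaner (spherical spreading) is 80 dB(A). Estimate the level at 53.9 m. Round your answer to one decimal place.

66.0 dB(A)

Point-source attenuation: ΔL = 20·log₁₀(r₂/r₁) = 20·log₁₀(53.9/10.8) = 13.963 dB.
L₂ = 80 − 20·log₁₀(53.9/10.8) = 80 − 13.963 = 66.04 dB(A).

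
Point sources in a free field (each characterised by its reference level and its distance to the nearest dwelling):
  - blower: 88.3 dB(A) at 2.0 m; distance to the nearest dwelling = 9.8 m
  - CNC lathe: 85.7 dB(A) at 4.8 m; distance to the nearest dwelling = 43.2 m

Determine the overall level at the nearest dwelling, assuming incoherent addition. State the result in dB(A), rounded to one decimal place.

75.2 dB(A)

Propagate each source to the receiver with L = L_ref − 20·log₁₀(r/r_ref), then add intensities.
blower: 88.3 − 20·log₁₀(9.8/2.0) = 88.3 − 13.80 = 74.50 dB(A).
CNC lathe: 85.7 − 20·log₁₀(43.2/4.8) = 85.7 − 19.08 = 66.62 dB(A).
Σ 10^(L/10) = 3.275e+07 → L_total = 10·log₁₀(3.275e+07) = 75.15 dB(A).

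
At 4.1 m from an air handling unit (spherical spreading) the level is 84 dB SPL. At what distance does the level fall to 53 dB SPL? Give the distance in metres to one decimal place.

145.5 m

For a point source L₁ − L₂ = 20·log₁₀(r₂/r₁), so r₂ = r₁·10^((L₁−L₂)/20).
r₂ = 4.1·10^((84−53)/20) = 4.1·10^(31.0/20) = 145.47 m.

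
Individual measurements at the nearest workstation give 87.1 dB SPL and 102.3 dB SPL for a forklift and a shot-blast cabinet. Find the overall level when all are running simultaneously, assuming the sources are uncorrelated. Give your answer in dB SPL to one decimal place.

For uncorrelated sources the intensities add, so convert each level to linear form, sum, and take 10·log₁₀ of the total.
Σ 10^(L/10) = 10^(87.1/10) + 10^(102.3/10) = 1.750e+10.
L_total = 10·log₁₀(1.750e+10) = 102.43 dB SPL.

102.4 dB SPL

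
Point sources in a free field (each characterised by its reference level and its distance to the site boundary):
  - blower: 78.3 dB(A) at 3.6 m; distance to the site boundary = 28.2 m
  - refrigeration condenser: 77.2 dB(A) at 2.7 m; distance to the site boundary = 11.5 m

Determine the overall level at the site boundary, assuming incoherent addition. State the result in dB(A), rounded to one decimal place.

First find each source's level at the receiver (point-source: −20·log₁₀(r/r_ref)), then combine on an intensity basis.
blower: 78.3 − 20·log₁₀(28.2/3.6) = 78.3 − 17.88 = 60.42 dB(A).
refrigeration condenser: 77.2 − 20·log₁₀(11.5/2.7) = 77.2 − 12.59 = 64.61 dB(A).
Σ 10^(L/10) = 3.995e+06 → L_total = 10·log₁₀(3.995e+06) = 66.01 dB(A).

66.0 dB(A)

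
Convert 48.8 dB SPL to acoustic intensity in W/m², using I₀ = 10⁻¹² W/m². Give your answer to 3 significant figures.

7.59e-08 W/m²

I = I₀·10^(L/10) = 10⁻¹² × 10^(48.8/10) = 10^(-7.120).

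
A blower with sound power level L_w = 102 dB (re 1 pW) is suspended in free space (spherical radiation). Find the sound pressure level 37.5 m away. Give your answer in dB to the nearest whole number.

Free-field spherical radiation: L_p = L_w − 10·log₁₀(4π·r²), r = 37.5 m.
4π·r² = 1.767e+04 m², 10·log₁₀ of that is 42.473 dB.
L_p = 102 − 42.473 = 59.53 dB.

60 dB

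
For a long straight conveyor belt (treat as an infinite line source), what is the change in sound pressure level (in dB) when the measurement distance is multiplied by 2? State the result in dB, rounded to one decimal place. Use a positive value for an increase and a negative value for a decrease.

A line source loses 3 dB per doubling of distance; generally ΔL = −10·log₁₀(r₂/r₁).
ΔL = −10·log₁₀(2) = -3.01 dB.

-3.0 dB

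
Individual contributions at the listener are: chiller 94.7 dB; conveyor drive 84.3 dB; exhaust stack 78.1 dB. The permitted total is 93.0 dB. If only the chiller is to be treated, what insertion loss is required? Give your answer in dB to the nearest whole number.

The untreated sources together contribute 10^(84.3/10) + 10^(78.1/10) = 3.337e+08, i.e. 85.23 dB.
To meet 93.0 dB overall, the treated chiller may contribute at most 10^(93.0/10) − 3.337e+08 = 1.662e+09, i.e. 92.21 dB.
Required insertion loss = 94.7 − 92.21 = 2.49 dB.

2 dB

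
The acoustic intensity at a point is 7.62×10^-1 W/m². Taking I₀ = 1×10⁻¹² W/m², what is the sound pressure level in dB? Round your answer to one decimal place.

I/I₀ = 7.62×10^-1/10⁻¹² = 7.62×10^11, and L = 10·log₁₀(I/I₀).
L = 10·(0.8820 + 11) = 118.82 dB.

118.8 dB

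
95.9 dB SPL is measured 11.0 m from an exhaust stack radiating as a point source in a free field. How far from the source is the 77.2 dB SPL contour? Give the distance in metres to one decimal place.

The 18.7 dB drop corresponds to a distance ratio of 10^(18.7/20) for a point source.
r₂ = 11.0·10^((95.9−77.2)/20) = 11.0·10^(18.7/20) = 94.71 m.

94.7 m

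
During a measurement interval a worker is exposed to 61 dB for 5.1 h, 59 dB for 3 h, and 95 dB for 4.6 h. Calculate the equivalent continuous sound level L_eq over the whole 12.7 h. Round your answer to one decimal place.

90.6 dB

Weight each interval's intensity by its duration and average over T = 12.7 h:
Σ tᵢ·10^(Lᵢ/10) = 5.1·10^(61/10) + 3·10^(59/10) + 4.6·10^(95/10) = 1.456e+10.
L_eq = 10·log₁₀(1.456e+10/12.7) = 90.59 dB.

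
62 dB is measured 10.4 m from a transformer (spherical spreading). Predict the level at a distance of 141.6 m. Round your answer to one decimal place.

39.3 dB

Point-source attenuation: ΔL = 20·log₁₀(r₂/r₁) = 20·log₁₀(141.6/10.4) = 22.681 dB.
L₂ = 62 − 20·log₁₀(141.6/10.4) = 62 − 22.681 = 39.32 dB.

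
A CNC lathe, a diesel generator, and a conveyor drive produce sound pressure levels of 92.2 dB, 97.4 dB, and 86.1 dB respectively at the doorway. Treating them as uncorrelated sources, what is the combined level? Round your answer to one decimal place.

For uncorrelated sources the intensities add, so convert each level to linear form, sum, and take 10·log₁₀ of the total.
Σ 10^(L/10) = 10^(92.2/10) + 10^(97.4/10) + 10^(86.1/10) = 7.562e+09.
L_total = 10·log₁₀(7.562e+09) = 98.79 dB.

98.8 dB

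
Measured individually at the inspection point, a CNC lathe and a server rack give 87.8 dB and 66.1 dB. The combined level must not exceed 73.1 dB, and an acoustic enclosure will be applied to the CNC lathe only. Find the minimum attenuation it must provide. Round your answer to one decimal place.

15.7 dB

Everything except the CNC lathe sums to 10^(66.1/10) = 4.074e+06 in linear terms, 66.10 dB.
To meet 73.1 dB overall, the treated CNC lathe may contribute at most 10^(73.1/10) − 4.074e+06 = 1.634e+07, i.e. 72.13 dB.
Required insertion loss = 87.8 − 72.13 = 15.67 dB.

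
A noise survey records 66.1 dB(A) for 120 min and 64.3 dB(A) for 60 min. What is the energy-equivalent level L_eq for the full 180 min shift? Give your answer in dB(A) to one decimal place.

Weight each interval's intensity by its duration and average over T = 180 min:
Σ tᵢ·10^(Lᵢ/10) = 120·10^(66.1/10) + 60·10^(64.3/10) = 6.503e+08.
L_eq = 10·log₁₀(6.503e+08/180) = 65.58 dB(A).

65.6 dB(A)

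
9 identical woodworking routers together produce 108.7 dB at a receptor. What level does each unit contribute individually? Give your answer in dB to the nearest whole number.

For N identical incoherent sources L_total = L₁ + 10·log₁₀ N, so L₁ = 108.7 − 10·log₁₀(9) = 108.7 − 9.542.

99 dB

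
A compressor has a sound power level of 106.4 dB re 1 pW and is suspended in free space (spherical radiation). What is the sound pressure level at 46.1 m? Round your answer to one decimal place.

62.1 dB

The power spreads over a sphere of area 4π·r², so L_p = L_w − 10·log₁₀(4π·r²).
4π·r² = 2.671e+04 m², 10·log₁₀ of that is 44.266 dB.
L_p = 106.4 − 44.266 = 62.13 dB.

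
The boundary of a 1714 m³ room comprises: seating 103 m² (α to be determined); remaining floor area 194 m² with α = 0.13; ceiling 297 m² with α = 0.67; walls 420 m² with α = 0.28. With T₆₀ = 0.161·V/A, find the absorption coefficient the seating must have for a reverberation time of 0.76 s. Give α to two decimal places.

0.21

From T₆₀ = 0.161·V/A, the target T₆₀ = 0.76 s needs A = 0.161·1714/0.76 = 363.10 m².
Absorption from the other surfaces = 194·0.13 + 297·0.67 + 420·0.28 = 341.81 m², so the seating must supply 21.29 m² over 103 m².
α = 21.29/103 = 0.207.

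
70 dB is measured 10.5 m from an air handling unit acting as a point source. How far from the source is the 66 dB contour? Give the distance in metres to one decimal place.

The 4.0 dB drop corresponds to a distance ratio of 10^(4.0/20) for a point source.
r₂ = 10.5·10^((70−66)/20) = 10.5·10^(4.0/20) = 16.64 m.

16.6 m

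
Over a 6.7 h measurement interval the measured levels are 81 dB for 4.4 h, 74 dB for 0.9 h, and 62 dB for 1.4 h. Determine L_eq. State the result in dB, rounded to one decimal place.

The energy average is taken in the linear domain: L_eq = 10·log₁₀[(Σ tᵢ·10^(Lᵢ/10))/T], T = 6.7 h.
Σ tᵢ·10^(Lᵢ/10) = 4.4·10^(81/10) + 0.9·10^(74/10) + 1.4·10^(62/10) = 5.788e+08.
L_eq = 10·log₁₀(5.788e+08/6.7) = 79.36 dB.

79.4 dB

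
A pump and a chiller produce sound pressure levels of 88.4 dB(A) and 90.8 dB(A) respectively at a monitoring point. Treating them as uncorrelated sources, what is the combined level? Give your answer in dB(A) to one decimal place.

92.8 dB(A)

For uncorrelated sources the intensities add, so convert each level to linear form, sum, and take 10·log₁₀ of the total.
Σ 10^(L/10) = 10^(88.4/10) + 10^(90.8/10) = 1.894e+09.
L_total = 10·log₁₀(1.894e+09) = 92.77 dB(A).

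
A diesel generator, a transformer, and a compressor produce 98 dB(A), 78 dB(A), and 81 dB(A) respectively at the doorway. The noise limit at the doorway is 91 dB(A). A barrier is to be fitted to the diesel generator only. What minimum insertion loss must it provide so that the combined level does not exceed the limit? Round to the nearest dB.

8 dB

The untreated sources together contribute 10^(78/10) + 10^(81/10) = 1.890e+08, i.e. 82.76 dB(A).
To meet 91 dB(A) overall, the treated diesel generator may contribute at most 10^(91/10) − 1.890e+08 = 1.070e+09, i.e. 90.29 dB(A).
So the diesel generator must be reduced from 98 to 90.29 dB(A): IL = 7.71 dB.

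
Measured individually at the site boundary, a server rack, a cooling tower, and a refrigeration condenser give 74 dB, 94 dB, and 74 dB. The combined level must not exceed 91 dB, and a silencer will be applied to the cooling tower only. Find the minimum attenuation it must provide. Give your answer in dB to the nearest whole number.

3 dB

Fixed contribution from the other sources: Σ 10^(L/10) = 10^(74/10) + 10^(74/10) = 5.024e+07 (77.01 dB).
To meet 91 dB overall, the treated cooling tower may contribute at most 10^(91/10) − 5.024e+07 = 1.209e+09, i.e. 90.82 dB.
So the cooling tower must be reduced from 94 to 90.82 dB: IL = 3.18 dB.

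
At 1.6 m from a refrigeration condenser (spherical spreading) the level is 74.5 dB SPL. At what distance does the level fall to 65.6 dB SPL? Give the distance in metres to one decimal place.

For a point source L₁ − L₂ = 20·log₁₀(r₂/r₁), so r₂ = r₁·10^((L₁−L₂)/20).
r₂ = 1.6·10^((74.5−65.6)/20) = 1.6·10^(8.9/20) = 4.46 m.

4.5 m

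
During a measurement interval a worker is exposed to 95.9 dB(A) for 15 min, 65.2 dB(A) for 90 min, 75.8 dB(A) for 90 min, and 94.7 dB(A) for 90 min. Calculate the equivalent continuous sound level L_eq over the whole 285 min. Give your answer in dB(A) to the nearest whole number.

L_eq = 10·log₁₀[(1/T)·Σ tᵢ·10^(Lᵢ/10)] with T = 285 min.
Σ tᵢ·10^(Lᵢ/10) = 15·10^(95.9/10) + 90·10^(65.2/10) + 90·10^(75.8/10) + 90·10^(94.7/10) = 3.277e+11.
L_eq = 10·log₁₀(3.277e+11/285) = 90.61 dB(A).

91 dB(A)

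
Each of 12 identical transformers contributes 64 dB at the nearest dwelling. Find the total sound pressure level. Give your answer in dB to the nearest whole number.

L_total = L₁ + 10·log₁₀ N for N identical incoherent sources.
L_total = 64 + 10·log₁₀(12) = 64 + 10.792 = 74.79 dB.

75 dB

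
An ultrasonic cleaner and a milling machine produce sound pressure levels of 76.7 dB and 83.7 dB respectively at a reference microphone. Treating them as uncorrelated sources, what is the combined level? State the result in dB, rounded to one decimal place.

Incoherent sources combine by intensity addition: L_total = 10·log₁₀(Σ 10^(L_i/10)).
Σ 10^(L/10) = 10^(76.7/10) + 10^(83.7/10) = 2.812e+08.
L_total = 10·log₁₀(2.812e+08) = 84.49 dB.

84.5 dB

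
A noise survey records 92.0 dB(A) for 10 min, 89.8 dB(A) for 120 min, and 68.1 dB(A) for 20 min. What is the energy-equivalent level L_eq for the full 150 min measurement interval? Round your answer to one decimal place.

89.4 dB(A)

The energy average is taken in the linear domain: L_eq = 10·log₁₀[(Σ tᵢ·10^(Lᵢ/10))/T], T = 150 min.
Σ tᵢ·10^(Lᵢ/10) = 10·10^(92.0/10) + 120·10^(89.8/10) + 20·10^(68.1/10) = 1.306e+11.
L_eq = 10·log₁₀(1.306e+11/150) = 89.40 dB(A).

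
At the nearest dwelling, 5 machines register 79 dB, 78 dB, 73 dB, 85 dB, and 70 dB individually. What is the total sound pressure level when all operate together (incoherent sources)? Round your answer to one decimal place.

86.9 dB

For uncorrelated sources the intensities add, so convert each level to linear form, sum, and take 10·log₁₀ of the total.
Σ 10^(L/10) = 10^(79/10) + 10^(78/10) + 10^(73/10) + 10^(85/10) + 10^(70/10) = 4.887e+08.
L_total = 10·log₁₀(4.887e+08) = 86.89 dB.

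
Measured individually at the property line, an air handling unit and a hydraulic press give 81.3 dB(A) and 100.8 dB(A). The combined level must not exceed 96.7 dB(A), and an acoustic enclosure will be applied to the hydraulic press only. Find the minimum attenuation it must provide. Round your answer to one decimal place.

4.2 dB

Fixed contribution from the other source: Σ 10^(L/10) = 10^(81.3/10) = 1.349e+08 (81.30 dB(A)).
The limit corresponds to 10^(96.7/10) = 4.677e+09; subtracting the fixed part leaves 4.542e+09 for the hydraulic press, i.e. 96.57 dB(A).
So the hydraulic press must be reduced from 100.8 to 96.57 dB(A): IL = 4.23 dB.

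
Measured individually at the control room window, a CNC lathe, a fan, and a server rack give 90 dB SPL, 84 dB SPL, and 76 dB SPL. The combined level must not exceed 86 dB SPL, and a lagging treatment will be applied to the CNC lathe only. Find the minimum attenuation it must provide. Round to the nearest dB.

Everything except the CNC lathe sums to 10^(84/10) + 10^(76/10) = 2.910e+08 in linear terms, 84.64 dB SPL.
To meet 86 dB SPL overall, the treated CNC lathe may contribute at most 10^(86/10) − 2.910e+08 = 1.071e+08, i.e. 80.30 dB SPL.
Required insertion loss = 90 − 80.30 = 9.70 dB.

10 dB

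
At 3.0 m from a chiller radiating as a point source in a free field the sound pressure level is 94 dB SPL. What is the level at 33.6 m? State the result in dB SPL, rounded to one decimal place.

Spherical spreading from a point source gives a 20·log₁₀(r₂/r₁) drop.
L₂ = 94 − 20·log₁₀(33.6/3.0) = 94 − 20.984 = 73.02 dB SPL.

73.0 dB SPL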